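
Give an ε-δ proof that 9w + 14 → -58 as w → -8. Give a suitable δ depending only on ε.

δ = ε/9

Fix ε > 0. We need δ > 0 so that 0 < |w + 8| < δ implies |(9w + 14) + 58| < ε.
Since (9w + 14) + 58 = 9(w + 8), we have |(9w + 14) + 58| = 9|w + 8|.
So 9|w + 8| < ε exactly when |w + 8| < ε/9.
Choosing δ = ε/9 gives |(9w + 14) + 58| = 9|w + 8| < ε whenever |w + 8| < δ.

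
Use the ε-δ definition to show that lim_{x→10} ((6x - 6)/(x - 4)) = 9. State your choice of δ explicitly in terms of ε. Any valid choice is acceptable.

Let ε > 0 be given. We want δ > 0 with 0 < |x − 10| < δ ⇒ |(6x - 6)/(x - 4) − 9| < ε.
Combining over a common denominator, (6x - 6)/(x - 4) − 9 = [(6x - 6)·6 − 54·(x - 4)] / [6·(x - 4)] = -18(x − 10) / (6(x - 4)).
So |(6x - 6)/(x - 4) − 9| = 18|x − 10| / (6·|x − 4|).
Require δ ≤ 3, so |x − 4| ≥ |6| − |x − 10| > 6 − 3 = 3.
Hence |(6x - 6)/(x - 4) − 9| < 18|x − 10|/(6·3) = |x − 10|, which is < ε once |x − 10| < ε.
Take δ = min(3, ε). Then 0 < |x − 10| < δ forces both bounds, so |(6x - 6)/(x - 4) − 9| < ε.

δ = min(3, ε)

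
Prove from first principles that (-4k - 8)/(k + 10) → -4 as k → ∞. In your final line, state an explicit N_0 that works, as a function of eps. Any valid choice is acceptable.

N_0 = 32/eps

Let eps > 0 be given. For k ≥ 1, |(-4k - 8)/(k + 10) + 4| = |32|/((k + 10)) = 32/((k + 10)).
Since k + 10 ≥ k for k ≥ 1, this is ≤ 32/(k) = 32/k.
So |(-4k - 8)/(k + 10) + 4| < eps whenever k > 32/eps.
Take N_0 = 32/eps. If k > N_0 then |(-4k - 8)/(k + 10) + 4| ≤ 32/k < eps.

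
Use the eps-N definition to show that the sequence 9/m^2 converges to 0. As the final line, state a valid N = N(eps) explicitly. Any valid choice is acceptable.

N = (9/eps)^{1/2}

Suppose eps > 0. For m ≥ 1, |9/m^2 − 0| = 9/m^2.
9/m^2 < eps ⇔ m^2 > 9/eps ⇔ m > (9/eps)^{1/2}.
Take N = (9/eps)^{1/2}. Then m > N implies 9/m^2 < eps.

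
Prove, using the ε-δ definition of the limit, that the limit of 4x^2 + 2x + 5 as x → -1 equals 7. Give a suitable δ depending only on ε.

Let ε > 0 be given. We want δ > 0 such that 0 < |x + 1| < δ implies |(4x^2 + 2x + 5) − 7| < ε.
(4x^2 + 2x + 5) − 7 = 4x^2 + 2x - 2 = (x + 1)(4x - 2).
So |(4x^2 + 2x + 5) − 7| = |x + 1|·|4x - 2|.
Assume first that |x + 1| < 2, so |x| < 3. Then |4x - 2| ≤ 4·3 + 2 = 14.
Hence |(4x^2 + 2x + 5) − 7| ≤ 14|x + 1| < ε provided |x + 1| < ε/14.
Take δ = min(2, ε/14). Then 0 < |x + 1| < δ gives both |x + 1| < 2 and |x + 1| < ε/14, so |(4x^2 + 2x + 5) − 7| < ε.

δ = min(2, ε/14)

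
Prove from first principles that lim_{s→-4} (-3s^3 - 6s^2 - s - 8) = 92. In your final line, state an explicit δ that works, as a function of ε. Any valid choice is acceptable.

δ = min(2, ε/169)

Let ε > 0 be given. We want δ > 0 such that 0 < |s + 4| < δ implies |(-3s^3 - 6s^2 - s - 8) − 92| < ε.
(-3s^3 - 6s^2 - s - 8) − 92 = -3s^3 - 6s^2 - s - 100 = (s + 4)(-3s^2 + 6s - 25).
So |(-3s^3 - 6s^2 - s - 8) − 92| = |s + 4|·|-3s^2 + 6s - 25|.
Assume first that |s + 4| < 2, so |s| < 6. Then |-3s^2 + 6s - 25| ≤ 3·6^2 + 6·6 + 25 = 169.
Hence |(-3s^3 - 6s^2 - s - 8) − 92| ≤ 169|s + 4| < ε provided |s + 4| < ε/169.
Choosing δ = min(2, ε/169) ensures both conditions, hence |(-3s^3 - 6s^2 - s - 8) − 92| < ε.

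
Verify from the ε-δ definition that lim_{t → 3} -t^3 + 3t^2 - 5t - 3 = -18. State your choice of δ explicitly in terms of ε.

δ = min(2, ε/30)

Suppose ε > 0. We want δ > 0 such that 0 < |t − 3| < δ implies |(-t^3 + 3t^2 - 5t - 3) + 18| < ε.
(-t^3 + 3t^2 - 5t - 3) + 18 = -t^3 + 3t^2 - 5t + 15 = (t − 3)(-t^2 - 5).
So |(-t^3 + 3t^2 - 5t - 3) + 18| = |t − 3|·|-t^2 - 5|.
Assume first that |t − 3| < 2, so |t| < 5. Then |-t^2 - 5| ≤ 5^2 + 5 = 30.
Hence |(-t^3 + 3t^2 - 5t - 3) + 18| ≤ 30|t − 3| < ε provided |t − 3| < ε/30.
Take δ = min(2, ε/30). Then 0 < |t − 3| < δ gives both |t − 3| < 2 and |t − 3| < ε/30, so |(-t^3 + 3t^2 - 5t - 3) + 18| < ε.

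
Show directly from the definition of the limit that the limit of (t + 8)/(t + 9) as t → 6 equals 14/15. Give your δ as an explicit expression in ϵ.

Let ϵ > 0. We want δ > 0 with 0 < |t − 6| < δ ⇒ |(t + 8)/(t + 9) − (14/15)| < ϵ.
Combining over a common denominator, (t + 8)/(t + 9) − (14/15) = [(t + 8)·15 − 14·(t + 9)] / [15·(t + 9)] = 1(t − 6) / (15(t + 9)).
So |(t + 8)/(t + 9) − (14/15)| = |t − 6| / (15·|t + 9|).
Restrict δ ≤ 15/2. Then |t − 6| < 15/2 gives |t + 9| = |(t − 6) + 15| ≥ 15 − 15/2 = 15/2.
Hence |(t + 8)/(t + 9) − (14/15)| < |t − 6|/(15·(15/2)) = (2/225)|t − 6|, which is < ϵ once |t − 6| < (225/2)ϵ.
Take δ = min(15/2, (225/2)ϵ). Then 0 < |t − 6| < δ forces both bounds, so |(t + 8)/(t + 9) − (14/15)| < ϵ.

δ = min(15/2, (225/2)ϵ)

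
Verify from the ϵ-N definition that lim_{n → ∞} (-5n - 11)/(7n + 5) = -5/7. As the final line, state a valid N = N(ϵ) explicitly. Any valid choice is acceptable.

N = (52/49)/ϵ

Suppose ϵ > 0. For n ≥ 1, |(-5n - 11)/(7n + 5) + 5/7| = |-52|/(7(7n + 5)) = 52/(7(7n + 5)).
Since 7n + 5 ≥ 7n for n ≥ 1, this is ≤ 52/(7·7n) = (52/49)/n.
So |(-5n - 11)/(7n + 5) + 5/7| < ϵ whenever n > (52/49)/ϵ.
Take N = (52/49)/ϵ. If n > N then |(-5n - 11)/(7n + 5) + 5/7| ≤ (52/49)/n < ϵ.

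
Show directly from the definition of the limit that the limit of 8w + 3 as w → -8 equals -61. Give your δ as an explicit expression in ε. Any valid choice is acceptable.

δ = ε/8

Fix ε > 0. We need δ > 0 so that 0 < |w + 8| < δ implies |(8w + 3) + 61| < ε.
|(8w + 3) + 61| = |8w + 64| = 8|w + 8|.
Thus it suffices that |w + 8| < ε/8.
Choosing δ = ε/8 gives |(8w + 3) + 61| = 8|w + 8| < ε whenever |w + 8| < δ.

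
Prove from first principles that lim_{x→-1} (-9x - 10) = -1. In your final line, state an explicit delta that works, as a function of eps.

Let eps > 0. We need delta > 0 so that 0 < |x + 1| < delta implies |(-9x - 10) + 1| < eps.
Since (-9x - 10) + 1 = -9(x + 1), we have |(-9x - 10) + 1| = 9|x + 1|.
Thus it suffices that |x + 1| < eps/9.
Choosing delta = eps/9 gives |(-9x - 10) + 1| = 9|x + 1| < eps whenever |x + 1| < delta.

delta = eps/9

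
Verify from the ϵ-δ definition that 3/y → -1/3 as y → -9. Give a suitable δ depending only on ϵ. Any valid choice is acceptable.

δ = min(9/2, (27/2)ϵ)

Let ϵ > 0 be given. We seek δ > 0 such that 0 < |y + 9| < δ implies |3/y + 1/3| < ϵ.
|3/y + 1/3| = 3·|-9 − y|/(9·|y|) = 3|y + 9|/(9|y|).
Restrict δ ≤ 9/2. Then |y + 9| < 9/2 gives |y| > 9/2, so 9|y| > 81/2.
Then |3/y + 1/3| < 3|y + 9|/(81/2), which is < ϵ when |y + 9| < (27/2)ϵ.
Take δ = min(9/2, (27/2)ϵ). Then 0 < |y + 9| < δ gives both |y + 9| < 9/2 and |y + 9| < (27/2)ϵ, so |3/y + 1/3| < ϵ.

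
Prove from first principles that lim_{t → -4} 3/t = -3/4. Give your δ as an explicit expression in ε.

Let ε > 0. We seek δ > 0 such that 0 < |t + 4| < δ implies |3/t + 3/4| < ε.
|3/t + 3/4| = 3·|-4 − t|/(4·|t|) = 3|t + 4|/(4|t|).
Require δ ≤ 2 so that |t| > 4 − 2 = 2, hence 4|t| > 8.
Then |3/t + 3/4| < 3|t + 4|/8, which is < ε when |t + 4| < (8/3)ε.
Take δ = min(2, (8/3)ε). Then 0 < |t + 4| < δ gives both |t + 4| < 2 and |t + 4| < (8/3)ε, so |3/t + 3/4| < ε.

δ = min(2, (8/3)ε)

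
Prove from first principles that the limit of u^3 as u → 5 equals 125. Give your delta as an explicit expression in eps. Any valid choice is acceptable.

delta = min(2, eps/109)

Let eps > 0 be given. We seek delta > 0 with 0 < |u − 5| < delta ⇒ |u^3 − 125| < eps.
Factor: u^3 − 125 = (u − 5)(u^2 + 5u + 25), so |u^3 − 125| = |u − 5|·|u^2 + 5u + 25|.
Impose delta ≤ 2 so that |u| < 7; then |u^2 + 5u + 25| ≤ 109.
Hence |u^3 − 125| ≤ 109|u − 5|, which is < eps once |u − 5| < eps/109.
Take delta = min(2, eps/109). If 0 < |u − 5| < delta then both bounds hold and |u^3 − 125| ≤ 109|u − 5| < 109·(eps/109) = eps.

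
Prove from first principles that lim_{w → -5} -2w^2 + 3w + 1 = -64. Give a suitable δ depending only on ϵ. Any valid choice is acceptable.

δ = min(1, ϵ/25)

Fix ϵ > 0. We want δ > 0 such that 0 < |w + 5| < δ implies |(-2w^2 + 3w + 1) + 64| < ϵ.
(-2w^2 + 3w + 1) + 64 = -2w^2 + 3w + 65 = (w + 5)(-2w + 13).
So |(-2w^2 + 3w + 1) + 64| = |w + 5|·|-2w + 13|.
Assume first that |w + 5| < 1, so |w| < 6. Then |-2w + 13| ≤ 2·6 + 13 = 25.
Hence |(-2w^2 + 3w + 1) + 64| ≤ 25|w + 5| < ϵ provided |w + 5| < ϵ/25.
Choosing δ = min(1, ϵ/25) ensures both conditions, hence |(-2w^2 + 3w + 1) + 64| < ϵ.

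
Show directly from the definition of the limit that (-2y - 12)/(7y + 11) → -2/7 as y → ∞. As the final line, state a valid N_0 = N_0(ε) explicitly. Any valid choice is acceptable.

N_0 = (62/49)/ε

Let ε > 0. We seek N_0 > 0 such that y > N_0 implies |(-2y - 12)/(7y + 11) + 2/7| < ε.
(-2y - 12)/(7y + 11) + 2/7 = (7(-2y - 12) − (-2)(7y + 11)) / (7(7y + 11)) = -62/(7(7y + 11)).
For y > 0 we have 7y + 11 > 7y, so |(-2y - 12)/(7y + 11) + 2/7| = 62/(7(7y + 11)) < 62/(7·7y) = (62/49)/y.
Thus |(-2y - 12)/(7y + 11) + 2/7| < ε whenever y > (62/49)/ε.
Take N_0 = (62/49)/ε. If y > N_0 then |(-2y - 12)/(7y + 11) + 2/7| < (62/49)/y < ε.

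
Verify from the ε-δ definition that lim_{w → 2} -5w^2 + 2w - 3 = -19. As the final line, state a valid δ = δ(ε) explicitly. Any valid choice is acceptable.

δ = min(1, ε/23)

Let ε > 0. We want δ > 0 such that 0 < |w − 2| < δ implies |(-5w^2 + 2w - 3) + 19| < ε.
(-5w^2 + 2w - 3) + 19 = -5w^2 + 2w + 16 = (w − 2)(-5w - 8).
So |(-5w^2 + 2w - 3) + 19| = |w − 2|·|-5w - 8|.
Require δ ≤ 1. Then |w − 2| < 1 gives |w| < 3, and by the triangle inequality |-5w - 8| ≤ 5·3 + 8 = 23.
Hence |(-5w^2 + 2w - 3) + 19| ≤ 23|w − 2| < ε provided |w − 2| < ε/23.
Take δ = min(1, ε/23). Then 0 < |w − 2| < δ gives both |w − 2| < 1 and |w − 2| < ε/23, so |(-5w^2 + 2w - 3) + 19| < ε.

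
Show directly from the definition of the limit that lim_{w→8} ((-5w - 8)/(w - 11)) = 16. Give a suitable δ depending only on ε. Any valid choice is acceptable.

δ = min(3/2, (1/14)ε)

Let ε > 0 be given. We want δ > 0 with 0 < |w − 8| < δ ⇒ |(-5w - 8)/(w - 11) − 16| < ε.
Combining over a common denominator, (-5w - 8)/(w - 11) − 16 = [(-5w - 8)·(-3) − (-48)·(w - 11)] / [(-3)·(w - 11)] = 63(w − 8) / ((-3)(w - 11)).
So |(-5w - 8)/(w - 11) − 16| = 63|w − 8| / (3·|w − 11|).
Restrict δ ≤ 3/2. Then |w − 8| < 3/2 gives |w − 11| = |(w − 8) + (-3)| ≥ 3 − 3/2 = 3/2.
Hence |(-5w - 8)/(w - 11) − 16| < 63|w − 8|/(3·(3/2)) = 14|w − 8|, which is < ε once |w − 8| < (1/14)ε.
Take δ = min(3/2, (1/14)ε). Then 0 < |w − 8| < δ forces both bounds, so |(-5w - 8)/(w - 11) − 16| < ε.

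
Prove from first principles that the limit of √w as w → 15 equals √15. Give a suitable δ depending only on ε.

δ = min(15, √15·ε)

Let ε > 0 be given. We want δ > 0 such that 0 < |w − 15| < δ implies |√w − √15| < ε.
Rationalise: √w − √15 = (w − 15)/(√w + √15), so |√w − √15| = |w − 15|/(√w + √15).
Restrict δ ≤ 15 so that |w − 15| < 15 forces w > 0, and then √w + √15 > √15.
Hence |√w − √15| < |w − 15|/√15, which is < ε once |w − 15| < √15·ε.
Take δ = min(15, √15·ε). If 0 < |w − 15| < δ then w > 0 and |√w − √15| < |w − 15|/√15 < ε.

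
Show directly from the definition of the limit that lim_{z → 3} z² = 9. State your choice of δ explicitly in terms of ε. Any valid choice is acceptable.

δ = min(1, ε/7)

Let ε > 0 be given. We seek δ > 0 with 0 < |z − 3| < δ ⇒ |z² − 9| < ε.
Factor: z² − 9 = (z − 3)(z + 3), so |z² − 9| = |z − 3|·|z + 3|.
Impose δ ≤ 1 so that |z| < 4; then |z + 3| ≤ 7.
Hence |z² − 9| ≤ 7|z − 3|, which is < ε once |z − 3| < ε/7.
Take δ = min(1, ε/7). If 0 < |z − 3| < δ then both bounds hold and |z² − 9| ≤ 7|z − 3| < 7·(ε/7) = ε.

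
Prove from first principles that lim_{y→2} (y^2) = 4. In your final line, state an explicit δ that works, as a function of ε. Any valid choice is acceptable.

Let ε > 0 be given. We seek δ > 0 with 0 < |y − 2| < δ ⇒ |y^2 − 4| < ε.
Factor: y^2 − 4 = (y − 2)(y + 2), so |y^2 − 4| = |y − 2|·|y + 2|.
Impose δ ≤ 2 so that |y| < 4; then |y + 2| ≤ 6.
Hence |y^2 − 4| ≤ 6|y − 2|, which is < ε once |y − 2| < ε/6.
Take δ = min(2, ε/6). If 0 < |y − 2| < δ then both bounds hold and |y^2 − 4| ≤ 6|y − 2| < 6·(ε/6) = ε.

δ = min(2, ε/6)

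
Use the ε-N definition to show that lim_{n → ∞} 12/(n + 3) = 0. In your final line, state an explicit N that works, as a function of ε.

N = 12/ε

Let ε > 0 be given. For n ≥ 1, |12/(n + 3) − 0| = 12/(n + 3) ≤ 12/n.
We need 12/n < ε, i.e. n > 12/ε.
Take N = 12/ε. If n > N then |12/(n + 3)| ≤ 12/n < ε.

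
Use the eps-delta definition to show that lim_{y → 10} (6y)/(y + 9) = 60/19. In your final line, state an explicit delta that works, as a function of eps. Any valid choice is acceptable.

delta = min(19/2, (361/108)eps)

Suppose eps > 0. We want delta > 0 with 0 < |y − 10| < delta ⇒ |(6y)/(y + 9) − (60/19)| < eps.
Combining over a common denominator, (6y)/(y + 9) − (60/19) = [(6y)·19 − 60·(y + 9)] / [19·(y + 9)] = 54(y − 10) / (19(y + 9)).
So |(6y)/(y + 9) − (60/19)| = 54|y − 10| / (19·|y + 9|).
Require delta ≤ 19/2, so |y + 9| ≥ |19| − |y − 10| > 19 − 19/2 = 19/2.
Hence |(6y)/(y + 9) − (60/19)| < 54|y − 10|/(19·(19/2)) = (108/361)|y − 10|, which is < eps once |y − 10| < (361/108)eps.
Take delta = min(19/2, (361/108)eps). Then 0 < |y − 10| < delta forces both bounds, so |(6y)/(y + 9) − (60/19)| < eps.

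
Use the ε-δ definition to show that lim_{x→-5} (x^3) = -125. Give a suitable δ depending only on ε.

Fix ε > 0. We seek δ > 0 with 0 < |x + 5| < δ ⇒ |x^3 + 125| < ε.
Factor: x^3 + 125 = (x + 5)(x^2 - 5x + 25), so |x^3 + 125| = |x + 5|·|x^2 - 5x + 25|.
Impose δ ≤ 1 so that |x| < 6; then |x^2 - 5x + 25| ≤ 91.
Hence |x^3 + 125| ≤ 91|x + 5|, which is < ε once |x + 5| < ε/91.
Take δ = min(1, ε/91). If 0 < |x + 5| < δ then both bounds hold and |x^3 + 125| ≤ 91|x + 5| < 91·(ε/91) = ε.

δ = min(1, ε/91)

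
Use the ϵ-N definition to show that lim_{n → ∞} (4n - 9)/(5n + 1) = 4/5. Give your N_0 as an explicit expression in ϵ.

N_0 = (49/25)/ϵ

Suppose ϵ > 0. For n ≥ 1, |(4n - 9)/(5n + 1) − (4/5)| = |-49|/(5(5n + 1)) = 49/(5(5n + 1)).
Since 5n + 1 ≥ 5n for n ≥ 1, this is ≤ 49/(5·5n) = (49/25)/n.
So |(4n - 9)/(5n + 1) − (4/5)| < ϵ whenever n > (49/25)/ϵ.
Take N_0 = (49/25)/ϵ. If n > N_0 then |(4n - 9)/(5n + 1) − (4/5)| ≤ (49/25)/n < ϵ.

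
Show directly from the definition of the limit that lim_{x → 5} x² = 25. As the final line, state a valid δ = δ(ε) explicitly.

δ = min(1, ε/11)

Suppose ε > 0. We seek δ > 0 with 0 < |x − 5| < δ ⇒ |x² − 25| < ε.
Factor: x² − 25 = (x − 5)(x + 5), so |x² − 25| = |x − 5|·|x + 5|.
Restrict δ ≤ 1. Then |x − 5| < 1 gives |x| < 6, so by the triangle inequality |x + 5| ≤ 6 + 5 = 11.
Hence |x² − 25| ≤ 11|x − 5|, which is < ε once |x − 5| < ε/11.
Take δ = min(1, ε/11). If 0 < |x − 5| < δ then both bounds hold and |x² − 25| ≤ 11|x − 5| < 11·(ε/11) = ε.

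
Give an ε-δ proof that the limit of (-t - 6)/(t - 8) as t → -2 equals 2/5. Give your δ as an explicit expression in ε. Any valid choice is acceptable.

δ = min(5, (25/7)ε)

Suppose ε > 0. We want δ > 0 with 0 < |t + 2| < δ ⇒ |(-t - 6)/(t - 8) − (2/5)| < ε.
Combining over a common denominator, (-t - 6)/(t - 8) − (2/5) = [(-t - 6)·(-10) − (-4)·(t - 8)] / [(-10)·(t - 8)] = 14(t + 2) / ((-10)(t - 8)).
So |(-t - 6)/(t - 8) − (2/5)| = 14|t + 2| / (10·|t − 8|).
Require δ ≤ 5, so |t − 8| ≥ |-10| − |t + 2| > 10 − 5 = 5.
Hence |(-t - 6)/(t - 8) − (2/5)| < 14|t + 2|/(10·5) = (7/25)|t + 2|, which is < ε once |t + 2| < (25/7)ε.
Take δ = min(5, (25/7)ε). Then 0 < |t + 2| < δ forces both bounds, so |(-t - 6)/(t - 8) − (2/5)| < ε.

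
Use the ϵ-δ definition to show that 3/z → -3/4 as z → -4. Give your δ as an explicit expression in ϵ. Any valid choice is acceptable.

Let ϵ > 0. We seek δ > 0 such that 0 < |z + 4| < δ implies |3/z + 3/4| < ϵ.
|3/z + 3/4| = 3·|-4 − z|/(4·|z|) = 3|z + 4|/(4|z|).
Require δ ≤ 2 so that |z| > 4 − 2 = 2, hence 4|z| > 8.
Then |3/z + 3/4| < 3|z + 4|/8, which is < ϵ when |z + 4| < (8/3)ϵ.
Take δ = min(2, (8/3)ϵ). Then 0 < |z + 4| < δ gives both |z + 4| < 2 and |z + 4| < (8/3)ϵ, so |3/z + 3/4| < ϵ.

δ = min(2, (8/3)ϵ)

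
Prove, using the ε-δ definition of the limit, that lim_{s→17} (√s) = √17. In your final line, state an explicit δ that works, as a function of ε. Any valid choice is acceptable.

Suppose ε > 0. We want δ > 0 such that 0 < |s − 17| < δ implies |√s − √17| < ε.
Multiplying by the conjugate, |√s − √17| = |s − 17|/(√s + √17).
Restrict δ ≤ 17 so that |s − 17| < 17 forces s > 0, and then √s + √17 > √17.
Hence |√s − √17| < |s − 17|/√17, which is < ε once |s − 17| < √17·ε.
Take δ = min(17, √17·ε). If 0 < |s − 17| < δ then s > 0 and |√s − √17| < |s − 17|/√17 < ε.

δ = min(17, √17·ε)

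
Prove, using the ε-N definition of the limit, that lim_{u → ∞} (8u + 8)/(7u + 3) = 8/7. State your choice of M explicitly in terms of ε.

M = (32/49)/ε

Fix ε > 0. We seek M > 0 such that u > M implies |(8u + 8)/(7u + 3) − (8/7)| < ε.
(8u + 8)/(7u + 3) − (8/7) = (7(8u + 8) − 8(7u + 3)) / (7(7u + 3)) = 32/(7(7u + 3)).
For u > 0 we have 7u + 3 > 7u, so |(8u + 8)/(7u + 3) − (8/7)| = 32/(7(7u + 3)) < 32/(7·7u) = (32/49)/u.
Thus |(8u + 8)/(7u + 3) − (8/7)| < ε whenever u > (32/49)/ε.
Take M = (32/49)/ε. If u > M then |(8u + 8)/(7u + 3) − (8/7)| < (32/49)/u < ε.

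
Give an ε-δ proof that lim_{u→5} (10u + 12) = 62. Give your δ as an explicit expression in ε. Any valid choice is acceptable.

δ = ε/10

Suppose ε > 0. We need δ > 0 so that 0 < |u − 5| < δ implies |(10u + 12) − 62| < ε.
Since (10u + 12) − 62 = 10(u − 5), we have |(10u + 12) − 62| = 10|u − 5|.
Thus it suffices that |u − 5| < ε/10.
Choosing δ = ε/10 gives |(10u + 12) − 62| = 10|u − 5| < ε whenever |u − 5| < δ.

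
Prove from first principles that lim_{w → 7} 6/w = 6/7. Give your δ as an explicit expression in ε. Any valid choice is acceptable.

δ = min(7/2, (49/12)ε)

Suppose ε > 0. We seek δ > 0 such that 0 < |w − 7| < δ implies |6/w − (6/7)| < ε.
|6/w − (6/7)| = 6·|7 − w|/(7·|w|) = 6|w − 7|/(7|w|).
Require δ ≤ 7/2 so that |w| > 7 − 7/2 = 7/2, hence 7|w| > 49/2.
Then |6/w − (6/7)| < 6|w − 7|/(49/2), which is < ε when |w − 7| < (49/12)ε.
Take δ = min(7/2, (49/12)ε). Then 0 < |w − 7| < δ gives both |w − 7| < 7/2 and |w − 7| < (49/12)ε, so |6/w − (6/7)| < ε.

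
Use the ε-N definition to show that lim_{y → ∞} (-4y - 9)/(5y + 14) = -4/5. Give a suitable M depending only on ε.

M = (11/25)/ε

Fix ε > 0. We seek M > 0 such that y > M implies |(-4y - 9)/(5y + 14) + 4/5| < ε.
(-4y - 9)/(5y + 14) + 4/5 = (5(-4y - 9) − (-4)(5y + 14)) / (5(5y + 14)) = 11/(5(5y + 14)).
For y > 0 we have 5y + 14 > 5y, so |(-4y - 9)/(5y + 14) + 4/5| = 11/(5(5y + 14)) < 11/(5·5y) = (11/25)/y.
Thus |(-4y - 9)/(5y + 14) + 4/5| < ε whenever y > (11/25)/ε.
Take M = (11/25)/ε. If y > M then |(-4y - 9)/(5y + 14) + 4/5| < (11/25)/y < ε.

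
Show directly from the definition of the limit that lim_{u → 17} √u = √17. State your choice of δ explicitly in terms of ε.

δ = min(17, √17·ε)

Let ε > 0. We want δ > 0 such that 0 < |u − 17| < δ implies |√u − √17| < ε.
Multiplying by the conjugate, |√u − √17| = |u − 17|/(√u + √17).
Restrict δ ≤ 17 so that |u − 17| < 17 forces u > 0, and then √u + √17 > √17.
Hence |√u − √17| < |u − 17|/√17, which is < ε once |u − 17| < √17·ε.
Take δ = min(17, √17·ε). If 0 < |u − 17| < δ then u > 0 and |√u − √17| < |u − 17|/√17 < ε.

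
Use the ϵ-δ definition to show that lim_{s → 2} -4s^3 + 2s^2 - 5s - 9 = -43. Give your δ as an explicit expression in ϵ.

Let ϵ > 0. We want δ > 0 such that 0 < |s − 2| < δ implies |(-4s^3 + 2s^2 - 5s - 9) + 43| < ϵ.
(-4s^3 + 2s^2 - 5s - 9) + 43 = -4s^3 + 2s^2 - 5s + 34 = (s − 2)(-4s^2 - 6s - 17).
So |(-4s^3 + 2s^2 - 5s - 9) + 43| = |s − 2|·|-4s^2 - 6s - 17|.
Assume first that |s − 2| < 1, so |s| < 3. Then |-4s^2 - 6s - 17| ≤ 4·3^2 + 6·3 + 17 = 71.
Hence |(-4s^3 + 2s^2 - 5s - 9) + 43| ≤ 71|s − 2| < ϵ provided |s − 2| < ϵ/71.
Choosing δ = min(1, ϵ/71) ensures both conditions, hence |(-4s^3 + 2s^2 - 5s - 9) + 43| < ϵ.

δ = min(1, ϵ/71)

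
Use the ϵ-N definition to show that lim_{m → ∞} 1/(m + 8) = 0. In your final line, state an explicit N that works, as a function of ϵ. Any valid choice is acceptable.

N = 1/ϵ

Let ϵ > 0 be given. For m ≥ 1, |1/(m + 8) − 0| = 1/(m + 8) ≤ 1/m.
We need 1/m < ϵ, i.e. m > 1/ϵ.
Take N = 1/ϵ. If m > N then |1/(m + 8)| ≤ 1/m < ϵ.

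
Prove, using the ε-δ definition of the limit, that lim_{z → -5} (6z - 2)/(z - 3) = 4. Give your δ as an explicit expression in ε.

Fix ε > 0. We want δ > 0 with 0 < |z + 5| < δ ⇒ |(6z - 2)/(z - 3) − 4| < ε.
Combining over a common denominator, (6z - 2)/(z - 3) − 4 = [(6z - 2)·(-8) − (-32)·(z - 3)] / [(-8)·(z - 3)] = -16(z + 5) / ((-8)(z - 3)).
So |(6z - 2)/(z - 3) − 4| = 16|z + 5| / (8·|z − 3|).
Require δ ≤ 4, so |z − 3| ≥ |-8| − |z + 5| > 8 − 4 = 4.
Hence |(6z - 2)/(z - 3) − 4| < 16|z + 5|/(8·4) = (1/2)|z + 5|, which is < ε once |z + 5| < 2ε.
Take δ = min(4, 2ε). Then 0 < |z + 5| < δ forces both bounds, so |(6z - 2)/(z - 3) − 4| < ε.

δ = min(4, 2ε)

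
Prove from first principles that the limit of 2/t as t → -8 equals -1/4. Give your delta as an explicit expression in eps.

delta = min(4, 16eps)

Let eps > 0. We seek delta > 0 such that 0 < |t + 8| < delta implies |2/t + 1/4| < eps.
|2/t + 1/4| = 2·|-8 − t|/(8·|t|) = 2|t + 8|/(8|t|).
Restrict delta ≤ 4. Then |t + 8| < 4 gives |t| > 4, so 8|t| > 32.
Then |2/t + 1/4| < 2|t + 8|/32, which is < eps when |t + 8| < 16eps.
Take delta = min(4, 16eps). Then 0 < |t + 8| < delta gives both |t + 8| < 4 and |t + 8| < 16eps, so |2/t + 1/4| < eps.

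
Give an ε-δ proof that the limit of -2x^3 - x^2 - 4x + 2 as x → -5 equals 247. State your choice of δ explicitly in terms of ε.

δ = min(2, ε/210)

Fix ε > 0. We want δ > 0 such that 0 < |x + 5| < δ implies |(-2x^3 - x^2 - 4x + 2) − 247| < ε.
(-2x^3 - x^2 - 4x + 2) − 247 = -2x^3 - x^2 - 4x - 245 = (x + 5)(-2x^2 + 9x - 49).
So |(-2x^3 - x^2 - 4x + 2) − 247| = |x + 5|·|-2x^2 + 9x - 49|.
Assume first that |x + 5| < 2, so |x| < 7. Then |-2x^2 + 9x - 49| ≤ 2·7^2 + 9·7 + 49 = 210.
Hence |(-2x^3 - x^2 - 4x + 2) − 247| ≤ 210|x + 5| < ε provided |x + 5| < ε/210.
Choosing δ = min(2, ε/210) ensures both conditions, hence |(-2x^3 - x^2 - 4x + 2) − 247| < ε.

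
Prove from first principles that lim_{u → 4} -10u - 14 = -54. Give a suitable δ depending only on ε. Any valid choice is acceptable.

Let ε > 0 be given. We need δ > 0 so that 0 < |u − 4| < δ implies |(-10u - 14) + 54| < ε.
|(-10u - 14) + 54| = |-10u + 40| = 10|u − 4|.
So 10|u − 4| < ε exactly when |u − 4| < ε/10.
Take δ = ε/10. If 0 < |u − 4| < δ then |(-10u - 14) + 54| = 10|u − 4| < 10·(ε/10) = ε.

δ = ε/10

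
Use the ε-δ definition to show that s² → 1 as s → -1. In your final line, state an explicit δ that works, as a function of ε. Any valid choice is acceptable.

δ = min(2, ε/4)

Let ε > 0. We seek δ > 0 with 0 < |s + 1| < δ ⇒ |s² − 1| < ε.
Factor: s² − 1 = (s + 1)(s - 1), so |s² − 1| = |s + 1|·|s - 1|.
Impose δ ≤ 2 so that |s| < 3; then |s - 1| ≤ 4.
Hence |s² − 1| ≤ 4|s + 1|, which is < ε once |s + 1| < ε/4.
Take δ = min(2, ε/4). If 0 < |s + 1| < δ then both bounds hold and |s² − 1| ≤ 4|s + 1| < 4·(ε/4) = ε.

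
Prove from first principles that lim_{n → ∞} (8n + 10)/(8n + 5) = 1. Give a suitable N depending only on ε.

Let ε > 0 be given. For n ≥ 1, |(8n + 10)/(8n + 5) − 1| = |40|/(8(8n + 5)) = 40/(8(8n + 5)).
Since 8n + 5 ≥ 8n for n ≥ 1, this is ≤ 40/(8·8n) = (5/8)/n.
So |(8n + 10)/(8n + 5) − 1| < ε whenever n > (5/8)/ε.
Take N = (5/8)/ε. If n > N then |(8n + 10)/(8n + 5) − 1| ≤ (5/8)/n < ε.

N = (5/8)/ε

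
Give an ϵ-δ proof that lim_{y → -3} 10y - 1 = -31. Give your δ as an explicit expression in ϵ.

δ = ϵ/10

Let ϵ > 0 be given. We need δ > 0 so that 0 < |y + 3| < δ implies |(10y - 1) + 31| < ϵ.
Since (10y - 1) + 31 = 10(y + 3), we have |(10y - 1) + 31| = 10|y + 3|.
So 10|y + 3| < ϵ exactly when |y + 3| < ϵ/10.
Choosing δ = ϵ/10 gives |(10y - 1) + 31| = 10|y + 3| < ϵ whenever |y + 3| < δ.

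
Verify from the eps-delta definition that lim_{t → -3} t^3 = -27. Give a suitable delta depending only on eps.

delta = min(1, eps/37)

Let eps > 0. We seek delta > 0 with 0 < |t + 3| < delta ⇒ |t^3 + 27| < eps.
Factor: t^3 + 27 = (t + 3)(t^2 - 3t + 9), so |t^3 + 27| = |t + 3|·|t^2 - 3t + 9|.
Restrict delta ≤ 1. Then |t + 3| < 1 gives |t| < 4, so by the triangle inequality |t^2 - 3t + 9| ≤ 4^2 + 3·4 + 9 = 37.
Hence |t^3 + 27| ≤ 37|t + 3|, which is < eps once |t + 3| < eps/37.
Take delta = min(1, eps/37). If 0 < |t + 3| < delta then both bounds hold and |t^3 + 27| ≤ 37|t + 3| < 37·(eps/37) = eps.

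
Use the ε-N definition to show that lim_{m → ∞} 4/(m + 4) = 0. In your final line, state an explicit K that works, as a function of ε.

K = 4/ε

Fix ε > 0. For m ≥ 1, |4/(m + 4) − 0| = 4/(m + 4) ≤ 4/m.
We need 4/m < ε, i.e. m > 4/ε.
Take K = 4/ε. If m > K then |4/(m + 4)| ≤ 4/m < ε.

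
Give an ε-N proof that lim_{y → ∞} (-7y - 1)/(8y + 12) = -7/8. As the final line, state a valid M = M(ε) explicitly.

Suppose ε > 0. We seek M > 0 such that y > M implies |(-7y - 1)/(8y + 12) + 7/8| < ε.
(-7y - 1)/(8y + 12) + 7/8 = (8(-7y - 1) − (-7)(8y + 12)) / (8(8y + 12)) = 76/(8(8y + 12)).
For y > 0 we have 8y + 12 > 8y, so |(-7y - 1)/(8y + 12) + 7/8| = 76/(8(8y + 12)) < 76/(8·8y) = (19/16)/y.
Thus |(-7y - 1)/(8y + 12) + 7/8| < ε whenever y > (19/16)/ε.
Take M = (19/16)/ε. If y > M then |(-7y - 1)/(8y + 12) + 7/8| < (19/16)/y < ε.

M = (19/16)/ε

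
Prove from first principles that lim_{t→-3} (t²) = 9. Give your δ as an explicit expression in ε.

Let ε > 0 be given. We seek δ > 0 with 0 < |t + 3| < δ ⇒ |t² − 9| < ε.
Factor: t² − 9 = (t + 3)(t - 3), so |t² − 9| = |t + 3|·|t - 3|.
Impose δ ≤ 2 so that |t| < 5; then |t - 3| ≤ 8.
Hence |t² − 9| ≤ 8|t + 3|, which is < ε once |t + 3| < ε/8.
Take δ = min(2, ε/8). If 0 < |t + 3| < δ then both bounds hold and |t² − 9| ≤ 8|t + 3| < 8·(ε/8) = ε.

δ = min(2, ε/8)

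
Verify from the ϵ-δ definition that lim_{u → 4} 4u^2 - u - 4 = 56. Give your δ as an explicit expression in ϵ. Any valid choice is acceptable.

δ = min(1, ϵ/35)

Fix ϵ > 0. We want δ > 0 such that 0 < |u − 4| < δ implies |(4u^2 - u - 4) − 56| < ϵ.
(4u^2 - u - 4) − 56 = 4u^2 - u - 60 = (u − 4)(4u + 15).
So |(4u^2 - u - 4) − 56| = |u − 4|·|4u + 15|.
Require δ ≤ 1. Then |u − 4| < 1 gives |u| < 5, and by the triangle inequality |4u + 15| ≤ 4·5 + 15 = 35.
Hence |(4u^2 - u - 4) − 56| ≤ 35|u − 4| < ϵ provided |u − 4| < ϵ/35.
Choosing δ = min(1, ϵ/35) ensures both conditions, hence |(4u^2 - u - 4) − 56| < ϵ.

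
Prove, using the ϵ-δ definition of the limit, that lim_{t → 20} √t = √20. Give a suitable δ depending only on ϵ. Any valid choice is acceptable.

δ = min(20, √20·ϵ)

Let ϵ > 0 be given. We want δ > 0 such that 0 < |t − 20| < δ implies |√t − √20| < ϵ.
Multiplying by the conjugate, |√t − √20| = |t − 20|/(√t + √20).
Restrict δ ≤ 20 so that |t − 20| < 20 forces t > 0, and then √t + √20 > √20.
Hence |√t − √20| < |t − 20|/√20, which is < ϵ once |t − 20| < √20·ϵ.
Take δ = min(20, √20·ϵ). If 0 < |t − 20| < δ then t > 0 and |√t − √20| < |t − 20|/√20 < ϵ.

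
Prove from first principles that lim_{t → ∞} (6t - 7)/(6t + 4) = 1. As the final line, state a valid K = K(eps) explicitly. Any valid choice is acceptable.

K = (11/6)/eps

Fix eps > 0. We seek K > 0 such that t > K implies |(6t - 7)/(6t + 4) − 1| < eps.
(6t - 7)/(6t + 4) − 1 = (6(6t - 7) − 6(6t + 4)) / (6(6t + 4)) = -66/(6(6t + 4)).
For t > 0 we have 6t + 4 > 6t, so |(6t - 7)/(6t + 4) − 1| = 66/(6(6t + 4)) < 66/(6·6t) = (11/6)/t.
Thus |(6t - 7)/(6t + 4) − 1| < eps whenever t > (11/6)/eps.
Take K = (11/6)/eps. If t > K then |(6t - 7)/(6t + 4) − 1| < (11/6)/t < eps.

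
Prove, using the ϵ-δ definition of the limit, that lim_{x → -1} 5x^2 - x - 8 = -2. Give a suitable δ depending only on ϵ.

δ = min(1, ϵ/16)

Let ϵ > 0 be given. We want δ > 0 such that 0 < |x + 1| < δ implies |(5x^2 - x - 8) + 2| < ϵ.
(5x^2 - x - 8) + 2 = 5x^2 - x - 6 = (x + 1)(5x - 6).
So |(5x^2 - x - 8) + 2| = |x + 1|·|5x - 6|.
Assume first that |x + 1| < 1, so |x| < 2. Then |5x - 6| ≤ 5·2 + 6 = 16.
Hence |(5x^2 - x - 8) + 2| ≤ 16|x + 1| < ϵ provided |x + 1| < ϵ/16.
Choosing δ = min(1, ϵ/16) ensures both conditions, hence |(5x^2 - x - 8) + 2| < ϵ.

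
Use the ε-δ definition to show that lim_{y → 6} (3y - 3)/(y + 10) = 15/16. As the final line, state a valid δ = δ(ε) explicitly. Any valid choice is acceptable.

Fix ε > 0. We want δ > 0 with 0 < |y − 6| < δ ⇒ |(3y - 3)/(y + 10) − (15/16)| < ε.
Combining over a common denominator, (3y - 3)/(y + 10) − (15/16) = [(3y - 3)·16 − 15·(y + 10)] / [16·(y + 10)] = 33(y − 6) / (16(y + 10)).
So |(3y - 3)/(y + 10) − (15/16)| = 33|y − 6| / (16·|y + 10|).
Restrict δ ≤ 8. Then |y − 6| < 8 gives |y + 10| = |(y − 6) + 16| ≥ 16 − 8 = 8.
Hence |(3y - 3)/(y + 10) − (15/16)| < 33|y − 6|/(16·8) = (33/128)|y − 6|, which is < ε once |y − 6| < (128/33)ε.
Take δ = min(8, (128/33)ε). Then 0 < |y − 6| < δ forces both bounds, so |(3y - 3)/(y + 10) − (15/16)| < ε.

δ = min(8, (128/33)ε)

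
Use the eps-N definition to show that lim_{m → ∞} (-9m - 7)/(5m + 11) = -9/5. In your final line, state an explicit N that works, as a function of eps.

N = (64/25)/eps

Fix eps > 0. For m ≥ 1, |(-9m - 7)/(5m + 11) + 9/5| = |64|/(5(5m + 11)) = 64/(5(5m + 11)).
Since 5m + 11 ≥ 5m for m ≥ 1, this is ≤ 64/(5·5m) = (64/25)/m.
So |(-9m - 7)/(5m + 11) + 9/5| < eps whenever m > (64/25)/eps.
Take N = (64/25)/eps. If m > N then |(-9m - 7)/(5m + 11) + 9/5| ≤ (64/25)/m < eps.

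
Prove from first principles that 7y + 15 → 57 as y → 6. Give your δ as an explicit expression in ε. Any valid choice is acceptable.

δ = ε/7

Let ε > 0 be given. We need δ > 0 so that 0 < |y − 6| < δ implies |(7y + 15) − 57| < ε.
|(7y + 15) − 57| = |7y - 42| = 7|y − 6|.
So 7|y − 6| < ε exactly when |y − 6| < ε/7.
Take δ = ε/7. If 0 < |y − 6| < δ then |(7y + 15) − 57| = 7|y − 6| < 7·(ε/7) = ε.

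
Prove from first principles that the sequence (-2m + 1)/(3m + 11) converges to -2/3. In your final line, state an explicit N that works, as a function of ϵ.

Suppose ϵ > 0. For m ≥ 1, |(-2m + 1)/(3m + 11) + 2/3| = |25|/(3(3m + 11)) = 25/(3(3m + 11)).
Since 3m + 11 ≥ 3m for m ≥ 1, this is ≤ 25/(3·3m) = (25/9)/m.
So |(-2m + 1)/(3m + 11) + 2/3| < ϵ whenever m > (25/9)/ϵ.
Take N = (25/9)/ϵ. If m > N then |(-2m + 1)/(3m + 11) + 2/3| ≤ (25/9)/m < ϵ.

N = (25/9)/ϵ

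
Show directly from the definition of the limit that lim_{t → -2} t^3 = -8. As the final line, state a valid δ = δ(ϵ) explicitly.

δ = min(1, ϵ/19)

Suppose ϵ > 0. We seek δ > 0 with 0 < |t + 2| < δ ⇒ |t^3 + 8| < ϵ.
Factor: t^3 + 8 = (t + 2)(t^2 - 2t + 4), so |t^3 + 8| = |t + 2|·|t^2 - 2t + 4|.
Impose δ ≤ 1 so that |t| < 3; then |t^2 - 2t + 4| ≤ 19.
Hence |t^3 + 8| ≤ 19|t + 2|, which is < ϵ once |t + 2| < ϵ/19.
Take δ = min(1, ϵ/19). If 0 < |t + 2| < δ then both bounds hold and |t^3 + 8| ≤ 19|t + 2| < 19·(ϵ/19) = ϵ.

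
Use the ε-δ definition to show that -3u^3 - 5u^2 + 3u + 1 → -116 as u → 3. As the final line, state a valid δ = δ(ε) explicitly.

δ = min(1, ε/143)

Let ε > 0 be given. We want δ > 0 such that 0 < |u − 3| < δ implies |(-3u^3 - 5u^2 + 3u + 1) + 116| < ε.
(-3u^3 - 5u^2 + 3u + 1) + 116 = -3u^3 - 5u^2 + 3u + 117 = (u − 3)(-3u^2 - 14u - 39).
So |(-3u^3 - 5u^2 + 3u + 1) + 116| = |u − 3|·|-3u^2 - 14u - 39|.
Require δ ≤ 1. Then |u − 3| < 1 gives |u| < 4, and by the triangle inequality |-3u^2 - 14u - 39| ≤ 3·4^2 + 14·4 + 39 = 143.
Hence |(-3u^3 - 5u^2 + 3u + 1) + 116| ≤ 143|u − 3| < ε provided |u − 3| < ε/143.
Take δ = min(1, ε/143). Then 0 < |u − 3| < δ gives both |u − 3| < 1 and |u − 3| < ε/143, so |(-3u^3 - 5u^2 + 3u + 1) + 116| < ε.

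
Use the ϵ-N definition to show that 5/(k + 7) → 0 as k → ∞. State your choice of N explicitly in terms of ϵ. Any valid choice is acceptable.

N = 5/ϵ

Suppose ϵ > 0. For k ≥ 1, |5/(k + 7) − 0| = 5/(k + 7) ≤ 5/k.
We need 5/k < ϵ, i.e. k > 5/ϵ.
Take N = 5/ϵ. If k > N then |5/(k + 7)| ≤ 5/k < ϵ.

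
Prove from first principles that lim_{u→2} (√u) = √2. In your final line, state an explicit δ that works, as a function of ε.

Suppose ε > 0. We want δ > 0 such that 0 < |u − 2| < δ implies |√u − √2| < ε.
Multiplying by the conjugate, |√u − √2| = |u − 2|/(√u + √2).
Restrict δ ≤ 2 so that |u − 2| < 2 forces u > 0, and then √u + √2 > √2.
Hence |√u − √2| < |u − 2|/√2, which is < ε once |u − 2| < √2·ε.
Take δ = min(2, √2·ε). If 0 < |u − 2| < δ then u > 0 and |√u − √2| < |u − 2|/√2 < ε.

δ = min(2, √2·ε)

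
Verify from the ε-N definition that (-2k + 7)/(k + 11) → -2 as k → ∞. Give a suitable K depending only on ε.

K = 29/ε

Suppose ε > 0. For k ≥ 1, |(-2k + 7)/(k + 11) + 2| = |29|/((k + 11)) = 29/((k + 11)).
Since k + 11 ≥ k for k ≥ 1, this is ≤ 29/(k) = 29/k.
So |(-2k + 7)/(k + 11) + 2| < ε whenever k > 29/ε.
Take K = 29/ε. If k > K then |(-2k + 7)/(k + 11) + 2| ≤ 29/k < ε.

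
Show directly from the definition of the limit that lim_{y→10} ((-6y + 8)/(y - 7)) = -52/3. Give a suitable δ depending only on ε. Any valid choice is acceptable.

δ = min(3/2, (9/68)ε)

Let ε > 0 be given. We want δ > 0 with 0 < |y − 10| < δ ⇒ |(-6y + 8)/(y - 7) + 52/3| < ε.
Combining over a common denominator, (-6y + 8)/(y - 7) + 52/3 = [(-6y + 8)·3 − (-52)·(y - 7)] / [3·(y - 7)] = 34(y − 10) / (3(y - 7)).
So |(-6y + 8)/(y - 7) + 52/3| = 34|y − 10| / (3·|y − 7|).
Require δ ≤ 3/2, so |y − 7| ≥ |3| − |y − 10| > 3 − 3/2 = 3/2.
Hence |(-6y + 8)/(y - 7) + 52/3| < 34|y − 10|/(3·(3/2)) = (68/9)|y − 10|, which is < ε once |y − 10| < (9/68)ε.
Take δ = min(3/2, (9/68)ε). Then 0 < |y − 10| < δ forces both bounds, so |(-6y + 8)/(y - 7) + 52/3| < ε.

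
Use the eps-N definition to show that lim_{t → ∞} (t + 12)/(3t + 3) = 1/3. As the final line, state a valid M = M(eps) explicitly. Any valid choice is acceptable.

M = (11/3)/eps

Fix eps > 0. We seek M > 0 such that t > M implies |(t + 12)/(3t + 3) − (1/3)| < eps.
(t + 12)/(3t + 3) − (1/3) = (3(t + 12) − (3t + 3)) / (3(3t + 3)) = 33/(3(3t + 3)).
For t > 0 we have 3t + 3 > 3t, so |(t + 12)/(3t + 3) − (1/3)| = 33/(3(3t + 3)) < 33/(3·3t) = (11/3)/t.
Thus |(t + 12)/(3t + 3) − (1/3)| < eps whenever t > (11/3)/eps.
Take M = (11/3)/eps. If t > M then |(t + 12)/(3t + 3) − (1/3)| < (11/3)/t < eps.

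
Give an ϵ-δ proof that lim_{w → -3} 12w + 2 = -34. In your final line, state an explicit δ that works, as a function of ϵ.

Fix ϵ > 0. We need δ > 0 so that 0 < |w + 3| < δ implies |(12w + 2) + 34| < ϵ.
|(12w + 2) + 34| = |12w + 36| = 12|w + 3|.
So 12|w + 3| < ϵ exactly when |w + 3| < ϵ/12.
Take δ = ϵ/12. If 0 < |w + 3| < δ then |(12w + 2) + 34| = 12|w + 3| < 12·(ϵ/12) = ϵ.

δ = ϵ/12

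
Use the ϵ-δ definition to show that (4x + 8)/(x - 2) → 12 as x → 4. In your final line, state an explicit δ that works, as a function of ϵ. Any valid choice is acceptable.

δ = min(1, (1/8)ϵ)

Let ϵ > 0 be given. We want δ > 0 with 0 < |x − 4| < δ ⇒ |(4x + 8)/(x - 2) − 12| < ϵ.
Combining over a common denominator, (4x + 8)/(x - 2) − 12 = [(4x + 8)·2 − 24·(x - 2)] / [2·(x - 2)] = -16(x − 4) / (2(x - 2)).
So |(4x + 8)/(x - 2) − 12| = 16|x − 4| / (2·|x − 2|).
Require δ ≤ 1, so |x − 2| ≥ |2| − |x − 4| > 2 − 1 = 1.
Hence |(4x + 8)/(x - 2) − 12| < 16|x − 4|/(2·1) = 8|x − 4|, which is < ϵ once |x − 4| < (1/8)ϵ.
Take δ = min(1, (1/8)ϵ). Then 0 < |x − 4| < δ forces both bounds, so |(4x + 8)/(x - 2) − 12| < ϵ.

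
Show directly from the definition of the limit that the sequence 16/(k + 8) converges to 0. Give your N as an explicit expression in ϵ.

N = 16/ϵ

Let ϵ > 0. For k ≥ 1, |16/(k + 8) − 0| = 16/(k + 8) ≤ 16/k.
We need 16/k < ϵ, i.e. k > 16/ϵ.
Take N = 16/ϵ. If k > N then |16/(k + 8)| ≤ 16/k < ϵ.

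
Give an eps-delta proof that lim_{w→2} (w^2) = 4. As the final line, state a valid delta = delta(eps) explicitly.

delta = min(2, eps/6)

Let eps > 0. We seek delta > 0 with 0 < |w − 2| < delta ⇒ |w^2 − 4| < eps.
Factor: w^2 − 4 = (w − 2)(w + 2), so |w^2 − 4| = |w − 2|·|w + 2|.
Restrict delta ≤ 2. Then |w − 2| < 2 gives |w| < 4, so by the triangle inequality |w + 2| ≤ 4 + 2 = 6.
Hence |w^2 − 4| ≤ 6|w − 2|, which is < eps once |w − 2| < eps/6.
Take delta = min(2, eps/6). If 0 < |w − 2| < delta then both bounds hold and |w^2 − 4| ≤ 6|w − 2| < 6·(eps/6) = eps.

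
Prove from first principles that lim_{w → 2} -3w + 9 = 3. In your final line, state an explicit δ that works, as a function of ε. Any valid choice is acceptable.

δ = ε/3

Suppose ε > 0. We need δ > 0 so that 0 < |w − 2| < δ implies |(-3w + 9) − 3| < ε.
|(-3w + 9) − 3| = |-3w + 6| = 3|w − 2|.
Thus it suffices that |w − 2| < ε/3.
Take δ = ε/3. If 0 < |w − 2| < δ then |(-3w + 9) − 3| = 3|w − 2| < 3·(ε/3) = ε.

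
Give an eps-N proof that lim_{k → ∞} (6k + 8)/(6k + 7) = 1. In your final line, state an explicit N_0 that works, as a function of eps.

Fix eps > 0. For k ≥ 1, |(6k + 8)/(6k + 7) − 1| = |6|/(6(6k + 7)) = 6/(6(6k + 7)).
Since 6k + 7 ≥ 6k for k ≥ 1, this is ≤ 6/(6·6k) = (1/6)/k.
So |(6k + 8)/(6k + 7) − 1| < eps whenever k > (1/6)/eps.
Take N_0 = (1/6)/eps. If k > N_0 then |(6k + 8)/(6k + 7) − 1| ≤ (1/6)/k < eps.

N_0 = (1/6)/eps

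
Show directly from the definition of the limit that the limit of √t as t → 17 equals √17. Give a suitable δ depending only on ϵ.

δ = min(17, √17·ϵ)

Let ϵ > 0 be given. We want δ > 0 such that 0 < |t − 17| < δ implies |√t − √17| < ϵ.
Multiplying by the conjugate, |√t − √17| = |t − 17|/(√t + √17).
Restrict δ ≤ 17 so that |t − 17| < 17 forces t > 0, and then √t + √17 > √17.
Hence |√t − √17| < |t − 17|/√17, which is < ϵ once |t − 17| < √17·ϵ.
Take δ = min(17, √17·ϵ). If 0 < |t − 17| < δ then t > 0 and |√t − √17| < |t − 17|/√17 < ϵ.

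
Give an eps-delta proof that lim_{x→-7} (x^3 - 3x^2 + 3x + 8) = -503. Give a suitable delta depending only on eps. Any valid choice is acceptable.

delta = min(1, eps/217)

Fix eps > 0. We want delta > 0 such that 0 < |x + 7| < delta implies |(x^3 - 3x^2 + 3x + 8) + 503| < eps.
(x^3 - 3x^2 + 3x + 8) + 503 = x^3 - 3x^2 + 3x + 511 = (x + 7)(x^2 - 10x + 73).
So |(x^3 - 3x^2 + 3x + 8) + 503| = |x + 7|·|x^2 - 10x + 73|.
Require delta ≤ 1. Then |x + 7| < 1 gives |x| < 8, and by the triangle inequality |x^2 - 10x + 73| ≤ 8^2 + 10·8 + 73 = 217.
Hence |(x^3 - 3x^2 + 3x + 8) + 503| ≤ 217|x + 7| < eps provided |x + 7| < eps/217.
Take delta = min(1, eps/217). Then 0 < |x + 7| < delta gives both |x + 7| < 1 and |x + 7| < eps/217, so |(x^3 - 3x^2 + 3x + 8) + 503| < eps.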